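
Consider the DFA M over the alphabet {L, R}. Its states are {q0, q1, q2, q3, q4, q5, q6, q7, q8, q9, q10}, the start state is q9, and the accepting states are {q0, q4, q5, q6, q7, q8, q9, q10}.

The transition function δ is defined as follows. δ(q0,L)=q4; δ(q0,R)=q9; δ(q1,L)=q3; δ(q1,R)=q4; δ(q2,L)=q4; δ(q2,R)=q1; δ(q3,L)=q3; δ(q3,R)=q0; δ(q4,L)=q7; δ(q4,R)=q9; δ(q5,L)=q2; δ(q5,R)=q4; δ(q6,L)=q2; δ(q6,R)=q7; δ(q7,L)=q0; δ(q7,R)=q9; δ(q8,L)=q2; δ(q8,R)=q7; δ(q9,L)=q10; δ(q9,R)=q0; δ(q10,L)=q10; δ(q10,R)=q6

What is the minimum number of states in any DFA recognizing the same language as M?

6

States {q5,q8} cannot be reached from the start state, so discard them.
P0 = {q0,q4,q6,q7,q9,q10} | {q1,q2,q3}.
On input L, block {q0,q4,q6,q7,q9,q10} splits into {q0,q4,q7,q9,q10} and {q6}.
Split {q0,q4,q7,q9,q10} by δ(·,R) → {q0,q4,q7,q9} and {q10}.
On input L, block {q0,q4,q7,q9} splits into {q0,q4,q7} and {q9}.
On input L, block {q1,q2,q3} splits into {q1,q3} and {q2}.
Stable partition: {q0,q4,q7} | {q1,q3} | {q6} | {q10} | {q9} | {q2} — 6 equivalence classes.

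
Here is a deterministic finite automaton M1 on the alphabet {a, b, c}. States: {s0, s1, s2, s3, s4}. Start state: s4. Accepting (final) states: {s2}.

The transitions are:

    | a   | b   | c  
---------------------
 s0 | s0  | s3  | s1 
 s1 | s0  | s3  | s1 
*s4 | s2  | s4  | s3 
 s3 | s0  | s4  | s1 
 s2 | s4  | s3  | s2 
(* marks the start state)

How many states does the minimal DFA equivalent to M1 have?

4

Initial partition by acceptance: {s2} | {s0,s1,s3,s4}.
Refine {s0,s1,s3,s4} on symbol a: members go to different blocks, giving {s0,s1,s3} and {s4}.
On input b, block {s0,s1,s3} splits into {s0,s1} and {s3}.
The partition is now stable with 4 blocks: {s2} | {s0,s1} | {s4} | {s3}.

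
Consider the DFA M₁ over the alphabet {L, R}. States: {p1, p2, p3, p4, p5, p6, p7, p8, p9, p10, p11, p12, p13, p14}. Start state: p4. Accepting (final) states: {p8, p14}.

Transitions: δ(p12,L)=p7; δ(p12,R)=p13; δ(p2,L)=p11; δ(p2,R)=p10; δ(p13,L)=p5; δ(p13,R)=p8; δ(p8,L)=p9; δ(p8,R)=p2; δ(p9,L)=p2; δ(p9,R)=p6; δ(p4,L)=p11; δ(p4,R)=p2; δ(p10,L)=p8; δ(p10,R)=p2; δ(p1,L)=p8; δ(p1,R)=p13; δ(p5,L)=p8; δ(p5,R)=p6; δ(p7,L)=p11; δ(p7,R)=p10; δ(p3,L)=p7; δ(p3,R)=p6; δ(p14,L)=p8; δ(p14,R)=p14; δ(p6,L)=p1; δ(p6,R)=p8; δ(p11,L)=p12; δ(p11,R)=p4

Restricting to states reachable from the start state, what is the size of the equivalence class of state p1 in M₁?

States {p3,p14} cannot be reached from the start state, so discard them.
Initial partition by acceptance: {p8} | {p1,p2,p4,p5,p6,p7,p9,p10,p11,p12,p13}.
On input L, block {p1,p2,p4,p5,p6,p7,p9,p10,p11,p12,p13} splits into {p2,p4,p6,p7,p9,p11,p12,p13} and {p1,p5,p10}.
On input L, block {p2,p4,p6,p7,p9,p11,p12,p13} splits into {p2,p4,p7,p9,p11,p12} and {p6,p13}.
On input R, block {p2,p4,p7,p9,p11,p12} splits into {p2,p7} and {p4,p11} and {p9,p12}.
On input R, block {p1,p5,p10} splits into {p1,p5} and {p10}.
Split {p4,p11} by δ(·,L) → {p4} and {p11}.
No further refinement is possible. Final partition (8 blocks): {p8} | {p2,p7} | {p1,p5} | {p6,p13} | {p4} | {p9,p12} | {p10} | {p11}.
The equivalence class containing p1 is {p1,p5}, of size 2.

2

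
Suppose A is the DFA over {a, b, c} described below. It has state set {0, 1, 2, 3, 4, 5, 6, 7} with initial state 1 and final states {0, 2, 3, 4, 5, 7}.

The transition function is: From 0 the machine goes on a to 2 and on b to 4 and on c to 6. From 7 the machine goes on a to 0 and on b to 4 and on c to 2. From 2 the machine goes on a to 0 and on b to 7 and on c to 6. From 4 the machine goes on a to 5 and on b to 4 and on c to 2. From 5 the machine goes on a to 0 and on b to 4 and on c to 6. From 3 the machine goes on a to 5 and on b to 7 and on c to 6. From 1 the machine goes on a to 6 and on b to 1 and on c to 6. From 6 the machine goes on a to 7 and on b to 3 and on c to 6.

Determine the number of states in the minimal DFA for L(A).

4

All states are reachable from the start state.
Start with accepting vs non-accepting: {0,2,3,4,5,7} | {1,6}.
On input c, block {0,2,3,4,5,7} splits into {0,2,3,5} and {4,7}.
Split {1,6} by δ(·,a) → {1} and {6}.
The partition is now stable with 4 blocks: {0,2,3,5} | {1} | {4,7} | {6}.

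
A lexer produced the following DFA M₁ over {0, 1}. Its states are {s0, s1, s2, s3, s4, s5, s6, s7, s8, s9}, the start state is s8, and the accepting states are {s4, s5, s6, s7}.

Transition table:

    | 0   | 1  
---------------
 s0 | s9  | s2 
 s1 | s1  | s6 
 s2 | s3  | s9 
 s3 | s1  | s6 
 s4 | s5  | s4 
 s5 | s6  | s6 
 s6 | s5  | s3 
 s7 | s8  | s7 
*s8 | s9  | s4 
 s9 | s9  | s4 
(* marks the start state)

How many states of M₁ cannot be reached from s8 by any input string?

Starting at s8 and following transitions, the reachable set is {s1, s3, s4, s5, s6, s8, s9}. That leaves s0, s2, s7 unreachable — 3 in total.

3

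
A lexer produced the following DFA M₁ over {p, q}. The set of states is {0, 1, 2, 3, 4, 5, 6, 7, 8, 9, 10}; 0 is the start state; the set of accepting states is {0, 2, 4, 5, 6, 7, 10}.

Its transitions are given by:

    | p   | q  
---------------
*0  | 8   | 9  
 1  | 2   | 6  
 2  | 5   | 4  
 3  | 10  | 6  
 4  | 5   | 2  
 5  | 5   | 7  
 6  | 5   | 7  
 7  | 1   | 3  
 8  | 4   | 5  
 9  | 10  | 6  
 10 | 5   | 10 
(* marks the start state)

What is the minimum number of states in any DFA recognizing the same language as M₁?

Every state is reachable, so we keep all 11.
Initial partition by acceptance: {0,2,4,5,6,7,10} | {1,3,8,9}.
Refine {0,2,4,5,6,7,10} on symbol p: members go to different blocks, giving {2,4,5,6,10} and {0,7}.
On input q, block {2,4,5,6,10} splits into {2,4,10} and {5,6}.
Stable partition: {2,4,10} | {1,3,8,9} | {0,7} | {5,6} — 4 equivalence classes.

4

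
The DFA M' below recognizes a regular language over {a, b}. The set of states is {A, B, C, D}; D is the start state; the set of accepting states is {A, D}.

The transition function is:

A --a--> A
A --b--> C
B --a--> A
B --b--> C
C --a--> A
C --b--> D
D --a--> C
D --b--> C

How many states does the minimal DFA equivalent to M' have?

Reachable states from the start: {A,C,D}. Unreachable: {B} — drop them.
Initial partition by acceptance: {A,D} | {C}.
Split {A,D} by δ(·,a) → {A} and {D}.
The partition is now stable with 3 blocks: {A} | {C} | {D}.

3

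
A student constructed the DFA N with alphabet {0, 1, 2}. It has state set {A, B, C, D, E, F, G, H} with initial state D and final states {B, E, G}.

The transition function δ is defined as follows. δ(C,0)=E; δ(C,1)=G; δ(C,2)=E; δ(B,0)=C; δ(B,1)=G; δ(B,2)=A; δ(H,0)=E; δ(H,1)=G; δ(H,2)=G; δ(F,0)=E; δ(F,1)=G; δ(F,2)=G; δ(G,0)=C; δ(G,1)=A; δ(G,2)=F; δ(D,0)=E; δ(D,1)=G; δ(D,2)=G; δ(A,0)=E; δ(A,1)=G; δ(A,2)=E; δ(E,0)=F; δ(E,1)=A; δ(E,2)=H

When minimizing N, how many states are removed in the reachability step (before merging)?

1

No path from D leads to B; the other 7 states are all reachable.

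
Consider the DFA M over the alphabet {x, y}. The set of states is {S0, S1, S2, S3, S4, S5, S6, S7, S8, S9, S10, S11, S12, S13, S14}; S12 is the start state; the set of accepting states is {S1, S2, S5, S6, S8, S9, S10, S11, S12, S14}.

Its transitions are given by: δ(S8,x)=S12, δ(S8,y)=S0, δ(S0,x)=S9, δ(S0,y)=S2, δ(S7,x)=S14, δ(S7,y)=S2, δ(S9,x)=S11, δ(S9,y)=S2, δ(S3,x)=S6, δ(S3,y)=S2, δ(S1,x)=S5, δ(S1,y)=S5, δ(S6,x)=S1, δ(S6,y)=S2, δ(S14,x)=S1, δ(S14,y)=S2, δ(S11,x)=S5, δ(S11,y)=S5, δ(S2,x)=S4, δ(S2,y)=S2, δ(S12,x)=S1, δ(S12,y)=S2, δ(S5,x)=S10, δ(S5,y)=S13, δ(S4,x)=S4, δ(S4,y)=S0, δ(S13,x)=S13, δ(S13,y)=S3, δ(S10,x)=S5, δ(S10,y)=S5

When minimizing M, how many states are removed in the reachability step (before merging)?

3

No path from S12 leads to S7, S8, S14; the other 12 states are all reachable.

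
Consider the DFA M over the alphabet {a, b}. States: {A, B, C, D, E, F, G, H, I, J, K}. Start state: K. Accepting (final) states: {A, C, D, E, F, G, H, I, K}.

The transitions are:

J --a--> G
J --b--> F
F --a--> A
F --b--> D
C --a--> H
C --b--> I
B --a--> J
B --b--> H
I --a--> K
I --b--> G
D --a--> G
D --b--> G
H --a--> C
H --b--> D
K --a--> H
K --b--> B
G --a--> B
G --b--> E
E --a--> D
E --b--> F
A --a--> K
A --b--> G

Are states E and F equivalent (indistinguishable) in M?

No

All states are reachable from the start state.
Initial partition by acceptance: {A,C,D,E,F,G,H,I,K} | {B,J}.
Refine {A,C,D,E,F,G,H,I,K} on symbol a: members go to different blocks, giving {A,C,D,E,F,H,I,K} and {G}.
On input a, block {A,C,D,E,F,H,I,K} splits into {A,C,E,F,H,I,K} and {D}.
On input a, block {A,C,E,F,H,I,K} splits into {A,C,F,H,I,K} and {E}.
Split {A,C,F,H,I,K} by δ(·,b) → {A,I} and {F,H} and {C} and {K}.
Refine {B,J} on symbol a: members go to different blocks, giving {B} and {J}.
On input a, block {F,H} splits into {F} and {H}.
No further refinement is possible. Final partition (10 blocks): {A,I} | {B} | {G} | {D} | {E} | {F} | {C} | {K} | {J} | {H}.
E and F end up in different blocks, so they are distinguishable. For instance, the string 'aaa' is accepted from only F.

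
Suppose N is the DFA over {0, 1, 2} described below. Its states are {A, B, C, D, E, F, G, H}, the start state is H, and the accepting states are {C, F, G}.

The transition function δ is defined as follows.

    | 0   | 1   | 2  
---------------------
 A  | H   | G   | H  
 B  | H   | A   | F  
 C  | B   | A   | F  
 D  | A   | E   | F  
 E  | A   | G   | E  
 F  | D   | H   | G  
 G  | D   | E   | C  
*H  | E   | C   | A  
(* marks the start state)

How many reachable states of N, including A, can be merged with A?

3

Initial partition by acceptance: {C,F,G} | {A,B,D,E,H}.
Refine {A,B,D,E,H} on symbol 1: members go to different blocks, giving {A,E,H} and {B,D}.
The partition is now stable with 3 blocks: {C,F,G} | {A,E,H} | {B,D}.
The equivalence class containing A is {A,E,H}, of size 3.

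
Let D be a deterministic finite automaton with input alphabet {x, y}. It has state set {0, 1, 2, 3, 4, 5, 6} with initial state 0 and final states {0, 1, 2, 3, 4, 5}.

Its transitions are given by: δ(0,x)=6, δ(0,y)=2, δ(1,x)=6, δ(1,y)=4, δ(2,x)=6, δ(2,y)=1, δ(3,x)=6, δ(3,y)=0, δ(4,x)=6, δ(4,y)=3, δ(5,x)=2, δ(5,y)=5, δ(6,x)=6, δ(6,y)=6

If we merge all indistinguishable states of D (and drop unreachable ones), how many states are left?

2

States {5} cannot be reached from the start state, so discard them.
Start with accepting vs non-accepting: {0,1,2,3,4} | {6}.
No further refinement is possible. Final partition (2 blocks): {0,1,2,3,4} | {6}.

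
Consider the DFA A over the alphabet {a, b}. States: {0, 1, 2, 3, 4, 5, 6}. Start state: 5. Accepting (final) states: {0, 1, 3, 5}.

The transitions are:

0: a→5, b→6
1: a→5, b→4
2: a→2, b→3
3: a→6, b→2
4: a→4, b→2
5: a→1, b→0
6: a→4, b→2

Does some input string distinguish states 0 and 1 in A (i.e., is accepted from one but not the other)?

P0 = {0,1,3,5} | {2,4,6}.
Split {0,1,3,5} by δ(·,a) → {0,1,5} and {3}.
Split {0,1,5} by δ(·,b) → {0,1} and {5}.
Split {2,4,6} by δ(·,b) → {4,6} and {2}.
Stable partition: {0,1} | {4,6} | {3} | {5} | {2} — 5 equivalence classes.
0 and 1 lie in the same block of the stable partition, so they are equivalent — no string distinguishes them.

No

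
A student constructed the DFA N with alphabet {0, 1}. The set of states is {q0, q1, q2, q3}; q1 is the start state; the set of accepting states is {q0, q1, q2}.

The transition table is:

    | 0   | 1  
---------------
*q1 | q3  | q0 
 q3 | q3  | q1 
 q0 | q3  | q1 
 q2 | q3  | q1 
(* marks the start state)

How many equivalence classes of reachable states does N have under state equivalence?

2

First remove the unreachable states {q2}; 3 states remain.
Start with accepting vs non-accepting: {q0,q1} | {q3}.
The partition is now stable with 2 blocks: {q0,q1} | {q3}.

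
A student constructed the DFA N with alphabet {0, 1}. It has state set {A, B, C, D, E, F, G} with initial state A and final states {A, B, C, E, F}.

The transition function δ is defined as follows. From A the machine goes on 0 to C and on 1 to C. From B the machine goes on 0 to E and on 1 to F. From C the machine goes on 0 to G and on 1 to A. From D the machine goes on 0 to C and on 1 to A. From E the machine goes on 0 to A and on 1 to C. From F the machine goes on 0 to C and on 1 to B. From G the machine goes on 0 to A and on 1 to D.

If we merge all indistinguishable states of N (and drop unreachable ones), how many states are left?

4

Reachable states from the start: {A,C,D,G}. Unreachable: {B,E,F} — drop them.
Initial partition by acceptance: {A,C} | {D,G}.
On input 0, block {A,C} splits into {A} and {C}.
Split {D,G} by δ(·,0) → {D} and {G}.
The partition is now stable with 4 blocks: {A} | {D} | {C} | {G}.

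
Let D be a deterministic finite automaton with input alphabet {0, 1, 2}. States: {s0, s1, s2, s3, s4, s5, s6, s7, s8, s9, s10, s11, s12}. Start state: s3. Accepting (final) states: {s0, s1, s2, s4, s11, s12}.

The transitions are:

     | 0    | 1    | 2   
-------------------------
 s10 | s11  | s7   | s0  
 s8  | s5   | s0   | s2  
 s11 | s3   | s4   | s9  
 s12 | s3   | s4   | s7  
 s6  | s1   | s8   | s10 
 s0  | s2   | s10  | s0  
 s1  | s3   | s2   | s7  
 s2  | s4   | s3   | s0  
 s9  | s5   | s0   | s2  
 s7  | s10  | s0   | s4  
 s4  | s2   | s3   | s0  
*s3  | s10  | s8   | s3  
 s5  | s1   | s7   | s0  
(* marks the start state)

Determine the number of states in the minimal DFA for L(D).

First remove the unreachable states {s6,s12}; 11 states remain.
Initial partition by acceptance: {s0,s1,s2,s4,s11} | {s3,s5,s7,s8,s9,s10}.
Refine {s0,s1,s2,s4,s11} on symbol 0: members go to different blocks, giving {s0,s2,s4} and {s1,s11}.
Refine {s3,s5,s7,s8,s9,s10} on symbol 0: members go to different blocks, giving {s3,s7,s8,s9} and {s5,s10}.
Split {s0,s2,s4} by δ(·,1) → {s2,s4} and {s0}.
Refine {s3,s7,s8,s9} on symbol 1: members go to different blocks, giving {s7,s8,s9} and {s3}.
No further refinement is possible. Final partition (6 blocks): {s2,s4} | {s7,s8,s9} | {s1,s11} | {s5,s10} | {s0} | {s3}.

6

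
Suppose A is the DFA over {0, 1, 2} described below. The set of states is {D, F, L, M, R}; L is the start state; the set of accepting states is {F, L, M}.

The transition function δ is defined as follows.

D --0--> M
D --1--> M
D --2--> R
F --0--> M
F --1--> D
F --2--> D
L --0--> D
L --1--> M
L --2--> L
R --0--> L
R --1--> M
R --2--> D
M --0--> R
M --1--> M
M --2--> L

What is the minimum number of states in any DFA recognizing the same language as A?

Reachable states from the start: {D,L,M,R}. Unreachable: {F} — drop them.
Initial partition by acceptance: {L,M} | {D,R}.
No further refinement is possible. Final partition (2 blocks): {L,M} | {D,R}.

2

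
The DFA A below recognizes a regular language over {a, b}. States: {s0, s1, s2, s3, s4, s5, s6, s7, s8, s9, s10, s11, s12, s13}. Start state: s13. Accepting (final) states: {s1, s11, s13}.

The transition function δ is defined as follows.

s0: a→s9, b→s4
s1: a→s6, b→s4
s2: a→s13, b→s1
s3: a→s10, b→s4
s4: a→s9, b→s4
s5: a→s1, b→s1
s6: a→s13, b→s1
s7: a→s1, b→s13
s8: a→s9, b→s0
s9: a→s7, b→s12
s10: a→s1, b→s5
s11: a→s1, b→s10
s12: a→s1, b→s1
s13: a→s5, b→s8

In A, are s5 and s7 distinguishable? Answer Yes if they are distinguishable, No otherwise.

First remove the unreachable states {s2,s3,s10,s11}; 10 states remain.
Start with accepting vs non-accepting: {s1,s13} | {s0,s4,s5,s6,s7,s8,s9,s12}.
On input a, block {s0,s4,s5,s6,s7,s8,s9,s12} splits into {s0,s4,s8,s9} and {s5,s6,s7,s12}.
On input a, block {s0,s4,s8,s9} splits into {s0,s4,s8} and {s9}.
Stable partition: {s1,s13} | {s0,s4,s8} | {s5,s6,s7,s12} | {s9} — 4 equivalence classes.
s5 and s7 lie in the same block of the stable partition, so they are equivalent — no string distinguishes them.

No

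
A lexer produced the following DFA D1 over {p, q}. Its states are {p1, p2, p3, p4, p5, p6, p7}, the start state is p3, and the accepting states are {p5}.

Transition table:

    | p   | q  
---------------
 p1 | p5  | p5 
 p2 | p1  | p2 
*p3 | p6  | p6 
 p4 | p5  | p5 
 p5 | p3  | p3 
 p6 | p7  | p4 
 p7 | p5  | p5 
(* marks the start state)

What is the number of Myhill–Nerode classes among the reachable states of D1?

4

States {p1,p2} cannot be reached from the start state, so discard them.
Start with accepting vs non-accepting: {p5} | {p3,p4,p6,p7}.
Refine {p3,p4,p6,p7} on symbol p: members go to different blocks, giving {p3,p6} and {p4,p7}.
On input p, block {p3,p6} splits into {p3} and {p6}.
Stable partition: {p5} | {p3} | {p4,p7} | {p6} — 4 equivalence classes.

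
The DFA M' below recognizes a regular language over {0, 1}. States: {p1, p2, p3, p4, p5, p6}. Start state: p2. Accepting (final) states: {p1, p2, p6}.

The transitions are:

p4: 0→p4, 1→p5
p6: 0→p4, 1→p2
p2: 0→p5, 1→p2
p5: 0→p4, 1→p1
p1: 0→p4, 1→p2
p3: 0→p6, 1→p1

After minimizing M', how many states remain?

First remove the unreachable states {p3,p6}; 4 states remain.
Start with accepting vs non-accepting: {p1,p2} | {p4,p5}.
Split {p4,p5} by δ(·,1) → {p4} and {p5}.
On input 0, block {p1,p2} splits into {p1} and {p2}.
Stable partition: {p1} | {p4} | {p5} | {p2} — 4 equivalence classes.

4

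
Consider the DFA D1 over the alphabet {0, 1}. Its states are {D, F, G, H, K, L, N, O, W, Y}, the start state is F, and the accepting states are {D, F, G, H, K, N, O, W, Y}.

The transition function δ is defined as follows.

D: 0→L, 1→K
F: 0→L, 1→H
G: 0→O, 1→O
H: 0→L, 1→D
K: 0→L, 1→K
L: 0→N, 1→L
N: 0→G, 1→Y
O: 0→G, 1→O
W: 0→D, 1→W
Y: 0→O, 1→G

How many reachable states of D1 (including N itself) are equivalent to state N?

4

States {W} cannot be reached from the start state, so discard them.
Initial partition by acceptance: {D,F,G,H,K,N,O,Y} | {L}.
On input 0, block {D,F,G,H,K,N,O,Y} splits into {G,N,O,Y} and {D,F,H,K}.
Stable partition: {G,N,O,Y} | {L} | {D,F,H,K} — 3 equivalence classes.
State N belongs to the block {G,N,O,Y}, which has 4 states.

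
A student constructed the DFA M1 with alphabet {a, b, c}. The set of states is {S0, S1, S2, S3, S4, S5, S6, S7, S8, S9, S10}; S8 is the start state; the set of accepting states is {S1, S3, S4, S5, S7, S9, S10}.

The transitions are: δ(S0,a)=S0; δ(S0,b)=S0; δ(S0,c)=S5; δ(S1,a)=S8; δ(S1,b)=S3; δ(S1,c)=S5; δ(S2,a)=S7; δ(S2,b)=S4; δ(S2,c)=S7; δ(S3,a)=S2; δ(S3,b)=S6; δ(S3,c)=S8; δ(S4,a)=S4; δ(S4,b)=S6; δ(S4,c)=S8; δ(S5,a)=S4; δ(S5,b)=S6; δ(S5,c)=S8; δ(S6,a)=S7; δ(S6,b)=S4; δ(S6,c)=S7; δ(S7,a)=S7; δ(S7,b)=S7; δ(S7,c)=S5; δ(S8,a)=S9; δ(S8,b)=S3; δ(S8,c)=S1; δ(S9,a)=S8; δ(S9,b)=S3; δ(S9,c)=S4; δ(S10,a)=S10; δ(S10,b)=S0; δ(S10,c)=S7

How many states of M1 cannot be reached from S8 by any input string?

BFS from S8 reaches {S1, S2, S3, S4, S5, S6, S7, S8, S9}; the 2 state(s) S0, S10 are never visited.

2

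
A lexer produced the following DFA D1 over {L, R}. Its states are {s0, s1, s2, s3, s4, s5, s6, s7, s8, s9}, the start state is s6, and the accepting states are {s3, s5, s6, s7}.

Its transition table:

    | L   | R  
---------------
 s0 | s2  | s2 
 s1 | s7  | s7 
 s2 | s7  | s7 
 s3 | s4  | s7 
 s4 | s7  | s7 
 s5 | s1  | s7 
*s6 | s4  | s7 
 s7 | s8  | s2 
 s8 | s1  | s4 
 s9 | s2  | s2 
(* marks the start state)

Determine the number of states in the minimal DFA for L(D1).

Reachable states from the start: {s1,s2,s4,s6,s7,s8}. Unreachable: {s0,s3,s5,s9} — drop them.
P0 = {s6,s7} | {s1,s2,s4,s8}.
On input R, block {s6,s7} splits into {s6} and {s7}.
Split {s1,s2,s4,s8} by δ(·,L) → {s1,s2,s4} and {s8}.
The partition is now stable with 4 blocks: {s6} | {s1,s2,s4} | {s7} | {s8}.

4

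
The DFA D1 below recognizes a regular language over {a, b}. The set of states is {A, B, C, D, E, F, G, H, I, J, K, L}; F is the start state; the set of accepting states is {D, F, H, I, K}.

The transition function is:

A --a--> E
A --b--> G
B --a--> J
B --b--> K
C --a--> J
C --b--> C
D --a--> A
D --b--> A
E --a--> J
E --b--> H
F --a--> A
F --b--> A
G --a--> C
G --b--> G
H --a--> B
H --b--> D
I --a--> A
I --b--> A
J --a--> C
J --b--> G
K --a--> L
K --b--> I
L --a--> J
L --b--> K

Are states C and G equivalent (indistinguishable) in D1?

Every state is reachable, so we keep all 12.
P0 = {D,F,H,I,K} | {A,B,C,E,G,J,L}.
Refine {D,F,H,I,K} on symbol b: members go to different blocks, giving {D,F,I} and {H,K}.
Refine {A,B,C,E,G,J,L} on symbol b: members go to different blocks, giving {A,C,G,J} and {B,E,L}.
Split {A,C,G,J} by δ(·,a) → {C,G,J} and {A}.
The partition is now stable with 5 blocks: {D,F,I} | {C,G,J} | {H,K} | {B,E,L} | {A}.
C and G lie in the same block of the stable partition, so they are equivalent — no string distinguishes them.

Yes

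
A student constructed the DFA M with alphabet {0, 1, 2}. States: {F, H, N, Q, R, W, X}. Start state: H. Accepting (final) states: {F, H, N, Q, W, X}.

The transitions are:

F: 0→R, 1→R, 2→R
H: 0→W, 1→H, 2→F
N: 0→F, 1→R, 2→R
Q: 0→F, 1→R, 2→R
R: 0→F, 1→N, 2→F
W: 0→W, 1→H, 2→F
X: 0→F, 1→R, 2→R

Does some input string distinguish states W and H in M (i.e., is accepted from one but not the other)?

First remove the unreachable states {Q,X}; 5 states remain.
Start with accepting vs non-accepting: {F,H,N,W} | {R}.
On input 0, block {F,H,N,W} splits into {H,N,W} and {F}.
Split {H,N,W} by δ(·,0) → {H,W} and {N}.
The partition is now stable with 4 blocks: {H,W} | {R} | {F} | {N}.
W and H lie in the same block of the stable partition, so they are equivalent — no string distinguishes them.

No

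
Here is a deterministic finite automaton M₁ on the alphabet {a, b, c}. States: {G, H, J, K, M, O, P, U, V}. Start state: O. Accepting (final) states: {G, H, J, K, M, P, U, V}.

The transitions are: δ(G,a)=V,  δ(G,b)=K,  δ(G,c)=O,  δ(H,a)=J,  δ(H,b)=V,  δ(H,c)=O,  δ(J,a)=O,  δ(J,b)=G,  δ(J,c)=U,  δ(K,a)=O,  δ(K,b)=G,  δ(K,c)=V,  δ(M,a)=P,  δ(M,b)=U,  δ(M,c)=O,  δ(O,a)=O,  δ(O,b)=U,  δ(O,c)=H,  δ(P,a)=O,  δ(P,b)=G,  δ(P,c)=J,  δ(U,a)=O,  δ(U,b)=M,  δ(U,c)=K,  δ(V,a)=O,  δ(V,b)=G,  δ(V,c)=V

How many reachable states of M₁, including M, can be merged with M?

Every state is reachable, so we keep all 9.
P0 = {G,H,J,K,M,P,U,V} | {O}.
Refine {G,H,J,K,M,P,U,V} on symbol a: members go to different blocks, giving {J,K,P,U,V} and {G,H,M}.
Stable partition: {J,K,P,U,V} | {O} | {G,H,M} — 3 equivalence classes.
State M belongs to the block {G,H,M}, which has 3 states.

3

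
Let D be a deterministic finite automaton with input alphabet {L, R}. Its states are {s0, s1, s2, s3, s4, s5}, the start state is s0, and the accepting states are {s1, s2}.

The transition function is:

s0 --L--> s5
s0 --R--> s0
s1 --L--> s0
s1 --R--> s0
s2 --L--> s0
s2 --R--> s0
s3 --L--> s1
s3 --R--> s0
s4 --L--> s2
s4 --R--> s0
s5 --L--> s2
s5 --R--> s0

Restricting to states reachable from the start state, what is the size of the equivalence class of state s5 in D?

1

States {s1,s3,s4} cannot be reached from the start state, so discard them.
P0 = {s2} | {s0,s5}.
Split {s0,s5} by δ(·,L) → {s0} and {s5}.
No further refinement is possible. Final partition (3 blocks): {s2} | {s0} | {s5}.
The equivalence class containing s5 is {s5}, of size 1.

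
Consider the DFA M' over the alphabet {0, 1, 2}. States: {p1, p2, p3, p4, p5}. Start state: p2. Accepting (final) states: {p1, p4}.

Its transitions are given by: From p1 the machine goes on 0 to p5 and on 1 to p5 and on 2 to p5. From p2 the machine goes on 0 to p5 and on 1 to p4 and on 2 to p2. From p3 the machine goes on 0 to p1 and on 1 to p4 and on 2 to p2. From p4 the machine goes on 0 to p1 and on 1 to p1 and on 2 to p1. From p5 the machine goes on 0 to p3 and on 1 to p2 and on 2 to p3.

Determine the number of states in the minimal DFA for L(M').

5

P0 = {p1,p4} | {p2,p3,p5}.
Refine {p1,p4} on symbol 0: members go to different blocks, giving {p1} and {p4}.
Refine {p2,p3,p5} on symbol 0: members go to different blocks, giving {p2,p5} and {p3}.
Refine {p2,p5} on symbol 0: members go to different blocks, giving {p2} and {p5}.
No further refinement is possible. Final partition (5 blocks): {p1} | {p2} | {p4} | {p3} | {p5}.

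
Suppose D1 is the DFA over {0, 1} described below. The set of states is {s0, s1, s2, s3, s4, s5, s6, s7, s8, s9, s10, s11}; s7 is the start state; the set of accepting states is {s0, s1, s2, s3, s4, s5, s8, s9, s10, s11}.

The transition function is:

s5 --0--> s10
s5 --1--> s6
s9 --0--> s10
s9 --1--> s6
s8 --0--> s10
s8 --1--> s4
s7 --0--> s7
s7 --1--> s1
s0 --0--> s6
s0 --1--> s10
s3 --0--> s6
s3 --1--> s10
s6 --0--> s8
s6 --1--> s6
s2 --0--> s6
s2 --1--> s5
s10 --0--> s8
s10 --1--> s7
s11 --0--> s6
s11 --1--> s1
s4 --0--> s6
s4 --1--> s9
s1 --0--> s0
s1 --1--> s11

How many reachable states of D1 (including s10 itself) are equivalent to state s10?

Reachable states from the start: {s0,s1,s4,s6,s7,s8,s9,s10,s11}. Unreachable: {s2,s3,s5} — drop them.
Initial partition by acceptance: {s0,s1,s4,s8,s9,s10,s11} | {s6,s7}.
On input 0, block {s0,s1,s4,s8,s9,s10,s11} splits into {s1,s8,s9,s10} and {s0,s4,s11}.
Split {s1,s8,s9,s10} by δ(·,0) → {s8,s9,s10} and {s1}.
Split {s8,s9,s10} by δ(·,1) → {s9,s10} and {s8}.
On input 0, block {s9,s10} splits into {s9} and {s10}.
Refine {s6,s7} on symbol 0: members go to different blocks, giving {s6} and {s7}.
Split {s0,s4,s11} by δ(·,1) → {s0} and {s4} and {s11}.
The partition is now stable with 9 blocks: {s9} | {s6} | {s0} | {s1} | {s8} | {s10} | {s7} | {s4} | {s11}.
The equivalence class containing s10 is {s10}, of size 1.

1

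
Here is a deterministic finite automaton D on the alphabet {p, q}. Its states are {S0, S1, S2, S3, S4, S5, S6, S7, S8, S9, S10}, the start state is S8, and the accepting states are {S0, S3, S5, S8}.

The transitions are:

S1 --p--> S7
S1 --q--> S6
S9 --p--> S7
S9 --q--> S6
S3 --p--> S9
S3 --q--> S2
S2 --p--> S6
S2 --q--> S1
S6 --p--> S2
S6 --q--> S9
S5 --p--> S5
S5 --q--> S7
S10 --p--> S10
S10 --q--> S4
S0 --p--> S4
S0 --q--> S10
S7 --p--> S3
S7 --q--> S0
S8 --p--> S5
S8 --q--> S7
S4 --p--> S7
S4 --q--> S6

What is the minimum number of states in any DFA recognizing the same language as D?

5

P0 = {S0,S3,S5,S8} | {S1,S2,S4,S6,S7,S9,S10}.
Split {S0,S3,S5,S8} by δ(·,p) → {S0,S3} and {S5,S8}.
Refine {S1,S2,S4,S6,S7,S9,S10} on symbol p: members go to different blocks, giving {S1,S2,S4,S6,S9,S10} and {S7}.
On input p, block {S1,S2,S4,S6,S9,S10} splits into {S1,S4,S9} and {S2,S6,S10}.
Stable partition: {S0,S3} | {S1,S4,S9} | {S5,S8} | {S7} | {S2,S6,S10} — 5 equivalence classes.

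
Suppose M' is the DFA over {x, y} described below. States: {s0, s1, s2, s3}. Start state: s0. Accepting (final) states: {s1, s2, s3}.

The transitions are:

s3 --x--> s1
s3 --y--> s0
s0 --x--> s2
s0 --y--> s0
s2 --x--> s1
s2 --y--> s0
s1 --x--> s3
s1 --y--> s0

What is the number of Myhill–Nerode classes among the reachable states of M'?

2

Start with accepting vs non-accepting: {s1,s2,s3} | {s0}.
No further refinement is possible. Final partition (2 blocks): {s1,s2,s3} | {s0}.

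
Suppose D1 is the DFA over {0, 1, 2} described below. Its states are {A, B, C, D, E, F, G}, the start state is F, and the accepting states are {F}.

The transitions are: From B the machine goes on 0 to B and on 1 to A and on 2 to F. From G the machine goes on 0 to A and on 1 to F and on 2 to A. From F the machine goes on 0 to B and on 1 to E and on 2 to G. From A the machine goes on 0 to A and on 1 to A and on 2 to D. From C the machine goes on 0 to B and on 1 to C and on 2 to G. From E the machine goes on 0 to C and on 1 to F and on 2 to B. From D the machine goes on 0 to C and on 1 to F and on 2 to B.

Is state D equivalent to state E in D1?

Start with accepting vs non-accepting: {F} | {A,B,C,D,E,G}.
Split {A,B,C,D,E,G} by δ(·,1) → {A,B,C} and {D,E,G}.
On input 2, block {A,B,C} splits into {A,C} and {B}.
Split {A,C} by δ(·,0) → {A} and {C}.
Split {D,E,G} by δ(·,0) → {D,E} and {G}.
Stable partition: {F} | {A} | {D,E} | {B} | {C} | {G} — 6 equivalence classes.
D and E lie in the same block of the stable partition, so they are equivalent — no string distinguishes them.

Yes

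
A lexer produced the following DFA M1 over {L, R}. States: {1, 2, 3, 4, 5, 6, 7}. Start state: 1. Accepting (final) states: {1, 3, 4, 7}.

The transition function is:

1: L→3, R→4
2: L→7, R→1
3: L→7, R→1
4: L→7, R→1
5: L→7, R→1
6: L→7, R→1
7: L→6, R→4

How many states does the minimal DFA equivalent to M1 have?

First remove the unreachable states {2,5}; 5 states remain.
Initial partition by acceptance: {1,3,4,7} | {6}.
Refine {1,3,4,7} on symbol L: members go to different blocks, giving {1,3,4} and {7}.
On input L, block {1,3,4} splits into {3,4} and {1}.
No further refinement is possible. Final partition (4 blocks): {3,4} | {6} | {7} | {1}.

4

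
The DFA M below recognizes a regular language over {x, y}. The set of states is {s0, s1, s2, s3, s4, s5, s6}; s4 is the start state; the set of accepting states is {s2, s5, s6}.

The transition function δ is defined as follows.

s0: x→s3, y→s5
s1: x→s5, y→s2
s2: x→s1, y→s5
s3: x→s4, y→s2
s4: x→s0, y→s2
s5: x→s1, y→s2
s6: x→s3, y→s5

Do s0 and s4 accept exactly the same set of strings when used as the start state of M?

Yes

First remove the unreachable states {s6}; 6 states remain.
Start with accepting vs non-accepting: {s2,s5} | {s0,s1,s3,s4}.
Split {s0,s1,s3,s4} by δ(·,x) → {s0,s3,s4} and {s1}.
Stable partition: {s2,s5} | {s0,s3,s4} | {s1} — 3 equivalence classes.
s0 and s4 lie in the same block of the stable partition, so they are equivalent — no string distinguishes them.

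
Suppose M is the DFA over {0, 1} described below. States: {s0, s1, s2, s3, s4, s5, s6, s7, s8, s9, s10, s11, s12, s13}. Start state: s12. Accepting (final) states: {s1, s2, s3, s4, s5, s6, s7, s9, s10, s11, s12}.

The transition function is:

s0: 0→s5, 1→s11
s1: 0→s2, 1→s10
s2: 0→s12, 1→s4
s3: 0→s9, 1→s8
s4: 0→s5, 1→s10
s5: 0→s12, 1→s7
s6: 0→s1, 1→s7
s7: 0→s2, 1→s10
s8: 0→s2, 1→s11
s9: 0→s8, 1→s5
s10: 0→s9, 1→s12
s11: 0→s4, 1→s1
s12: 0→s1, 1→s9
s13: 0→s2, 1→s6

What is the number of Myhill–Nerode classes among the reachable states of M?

7

Reachable states from the start: {s1,s2,s4,s5,s7,s8,s9,s10,s11,s12}. Unreachable: {s0,s3,s6,s13} — drop them.
Start with accepting vs non-accepting: {s1,s2,s4,s5,s7,s9,s10,s11,s12} | {s8}.
Split {s1,s2,s4,s5,s7,s9,s10,s11,s12} by δ(·,0) → {s1,s2,s4,s5,s7,s10,s11,s12} and {s9}.
Split {s1,s2,s4,s5,s7,s10,s11,s12} by δ(·,0) → {s1,s2,s4,s5,s7,s11,s12} and {s10}.
Refine {s1,s2,s4,s5,s7,s11,s12} on symbol 1: members go to different blocks, giving {s1,s4,s7} and {s2,s5,s11} and {s12}.
On input 0, block {s2,s5,s11} splits into {s2,s5} and {s11}.
The partition is now stable with 7 blocks: {s1,s4,s7} | {s8} | {s9} | {s10} | {s2,s5} | {s12} | {s11}.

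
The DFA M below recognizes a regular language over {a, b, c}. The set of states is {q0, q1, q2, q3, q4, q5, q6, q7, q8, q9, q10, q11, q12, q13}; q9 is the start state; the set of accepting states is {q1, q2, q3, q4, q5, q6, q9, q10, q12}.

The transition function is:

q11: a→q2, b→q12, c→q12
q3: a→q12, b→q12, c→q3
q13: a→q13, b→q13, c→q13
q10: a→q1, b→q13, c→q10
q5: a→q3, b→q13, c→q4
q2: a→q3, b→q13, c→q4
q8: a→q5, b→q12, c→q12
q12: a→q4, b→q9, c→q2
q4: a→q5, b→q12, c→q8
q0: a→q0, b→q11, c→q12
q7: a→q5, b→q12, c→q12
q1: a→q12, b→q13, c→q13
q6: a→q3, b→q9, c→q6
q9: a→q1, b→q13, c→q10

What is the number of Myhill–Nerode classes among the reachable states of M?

8

Reachable states from the start: {q1,q2,q3,q4,q5,q8,q9,q10,q12,q13}. Unreachable: {q0,q6,q7,q11} — drop them.
Start with accepting vs non-accepting: {q1,q2,q3,q4,q5,q9,q10,q12} | {q8,q13}.
On input b, block {q1,q2,q3,q4,q5,q9,q10,q12} splits into {q1,q2,q5,q9,q10} and {q3,q4,q12}.
On input a, block {q1,q2,q5,q9,q10} splits into {q1,q2,q5} and {q9,q10}.
Split {q1,q2,q5} by δ(·,c) → {q2,q5} and {q1}.
Split {q8,q13} by δ(·,a) → {q8} and {q13}.
Refine {q3,q4,q12} on symbol a: members go to different blocks, giving {q3,q12} and {q4}.
On input a, block {q3,q12} splits into {q3} and {q12}.
No further refinement is possible. Final partition (8 blocks): {q2,q5} | {q8} | {q3} | {q9,q10} | {q1} | {q13} | {q4} | {q12}.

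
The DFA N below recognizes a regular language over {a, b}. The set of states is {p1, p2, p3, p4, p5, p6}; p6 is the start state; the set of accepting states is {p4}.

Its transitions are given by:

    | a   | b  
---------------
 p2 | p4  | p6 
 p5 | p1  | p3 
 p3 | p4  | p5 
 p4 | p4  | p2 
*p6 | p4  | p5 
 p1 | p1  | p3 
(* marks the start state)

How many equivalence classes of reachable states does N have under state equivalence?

Initial partition by acceptance: {p4} | {p1,p2,p3,p5,p6}.
Refine {p1,p2,p3,p5,p6} on symbol a: members go to different blocks, giving {p2,p3,p6} and {p1,p5}.
Split {p2,p3,p6} by δ(·,b) → {p3,p6} and {p2}.
No further refinement is possible. Final partition (4 blocks): {p4} | {p3,p6} | {p1,p5} | {p2}.

4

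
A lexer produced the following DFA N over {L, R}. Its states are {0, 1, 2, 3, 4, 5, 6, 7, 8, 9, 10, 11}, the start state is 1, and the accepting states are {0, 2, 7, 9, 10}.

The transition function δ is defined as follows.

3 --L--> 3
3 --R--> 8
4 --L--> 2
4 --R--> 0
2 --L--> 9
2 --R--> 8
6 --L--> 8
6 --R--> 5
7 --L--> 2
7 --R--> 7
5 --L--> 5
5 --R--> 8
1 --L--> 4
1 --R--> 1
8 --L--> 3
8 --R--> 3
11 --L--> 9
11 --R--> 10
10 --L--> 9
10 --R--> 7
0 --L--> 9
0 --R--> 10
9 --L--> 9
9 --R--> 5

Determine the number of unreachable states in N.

2

BFS from 1 reaches {0, 1, 2, 3, 4, 5, 7, 8, 9, 10}; the 2 state(s) 6, 11 are never visited.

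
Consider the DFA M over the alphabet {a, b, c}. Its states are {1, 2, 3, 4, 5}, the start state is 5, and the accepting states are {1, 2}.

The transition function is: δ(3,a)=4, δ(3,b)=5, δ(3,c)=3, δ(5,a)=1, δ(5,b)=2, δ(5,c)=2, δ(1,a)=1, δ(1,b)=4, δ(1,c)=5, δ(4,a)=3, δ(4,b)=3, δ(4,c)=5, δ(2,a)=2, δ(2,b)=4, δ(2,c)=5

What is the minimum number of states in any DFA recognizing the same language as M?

All states are reachable from the start state.
Start with accepting vs non-accepting: {1,2} | {3,4,5}.
Refine {3,4,5} on symbol a: members go to different blocks, giving {3,4} and {5}.
Refine {3,4} on symbol b: members go to different blocks, giving {3} and {4}.
Stable partition: {1,2} | {3} | {5} | {4} — 4 equivalence classes.

4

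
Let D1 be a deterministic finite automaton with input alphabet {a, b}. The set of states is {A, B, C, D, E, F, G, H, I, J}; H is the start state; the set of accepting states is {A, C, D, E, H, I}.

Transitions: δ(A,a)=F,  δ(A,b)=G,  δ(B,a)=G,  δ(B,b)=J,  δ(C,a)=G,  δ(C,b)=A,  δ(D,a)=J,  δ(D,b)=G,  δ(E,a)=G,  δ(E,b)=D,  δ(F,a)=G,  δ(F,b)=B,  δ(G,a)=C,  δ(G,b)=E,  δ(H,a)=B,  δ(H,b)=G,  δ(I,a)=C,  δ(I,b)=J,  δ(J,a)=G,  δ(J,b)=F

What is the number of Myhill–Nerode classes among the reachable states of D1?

First remove the unreachable states {I}; 9 states remain.
Start with accepting vs non-accepting: {A,C,D,E,H} | {B,F,G,J}.
Refine {A,C,D,E,H} on symbol b: members go to different blocks, giving {A,D,H} and {C,E}.
Split {B,F,G,J} by δ(·,a) → {B,F,J} and {G}.
The partition is now stable with 4 blocks: {A,D,H} | {B,F,J} | {C,E} | {G}.

4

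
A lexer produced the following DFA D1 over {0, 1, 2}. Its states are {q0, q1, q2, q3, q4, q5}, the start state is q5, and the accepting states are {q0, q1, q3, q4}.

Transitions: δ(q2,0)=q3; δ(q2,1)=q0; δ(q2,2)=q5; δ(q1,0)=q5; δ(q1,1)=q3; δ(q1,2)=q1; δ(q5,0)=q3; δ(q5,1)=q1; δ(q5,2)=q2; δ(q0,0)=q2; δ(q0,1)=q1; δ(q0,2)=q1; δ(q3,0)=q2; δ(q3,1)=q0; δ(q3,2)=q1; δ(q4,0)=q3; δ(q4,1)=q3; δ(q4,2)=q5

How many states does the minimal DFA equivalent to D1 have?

2

States {q4} cannot be reached from the start state, so discard them.
Start with accepting vs non-accepting: {q0,q1,q3} | {q2,q5}.
Stable partition: {q0,q1,q3} | {q2,q5} — 2 equivalence classes.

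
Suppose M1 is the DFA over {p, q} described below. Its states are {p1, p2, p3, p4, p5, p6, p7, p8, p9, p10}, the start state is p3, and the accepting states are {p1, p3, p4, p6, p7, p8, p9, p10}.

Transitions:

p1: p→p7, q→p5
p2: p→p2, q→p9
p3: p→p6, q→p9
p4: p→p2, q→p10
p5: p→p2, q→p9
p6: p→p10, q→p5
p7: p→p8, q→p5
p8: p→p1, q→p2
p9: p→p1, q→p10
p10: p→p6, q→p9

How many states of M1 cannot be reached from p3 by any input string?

No path from p3 leads to p4; the other 9 states are all reachable.

1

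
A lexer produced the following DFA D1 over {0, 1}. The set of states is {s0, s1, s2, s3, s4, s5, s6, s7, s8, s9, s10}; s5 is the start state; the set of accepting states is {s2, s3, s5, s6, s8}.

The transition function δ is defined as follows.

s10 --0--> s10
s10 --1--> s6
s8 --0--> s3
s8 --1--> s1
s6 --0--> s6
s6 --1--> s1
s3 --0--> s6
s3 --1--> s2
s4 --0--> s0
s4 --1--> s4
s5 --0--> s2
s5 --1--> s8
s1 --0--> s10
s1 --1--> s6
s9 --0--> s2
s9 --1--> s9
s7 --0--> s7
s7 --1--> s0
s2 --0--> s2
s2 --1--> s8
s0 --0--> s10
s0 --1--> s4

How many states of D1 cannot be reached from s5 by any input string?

Starting at s5 and following transitions, the reachable set is {s1, s2, s3, s5, s6, s8, s10}. That leaves s0, s4, s7, s9 unreachable — 4 in total.

4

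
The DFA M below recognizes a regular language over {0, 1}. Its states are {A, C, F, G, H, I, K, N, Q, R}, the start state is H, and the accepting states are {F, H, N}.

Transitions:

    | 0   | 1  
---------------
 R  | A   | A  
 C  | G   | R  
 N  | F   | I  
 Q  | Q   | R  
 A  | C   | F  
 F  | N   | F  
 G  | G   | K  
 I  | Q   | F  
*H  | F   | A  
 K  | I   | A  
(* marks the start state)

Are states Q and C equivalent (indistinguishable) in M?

Yes

Every state is reachable, so we keep all 10.
Initial partition by acceptance: {F,H,N} | {A,C,G,I,K,Q,R}.
On input 1, block {F,H,N} splits into {H,N} and {F}.
On input 1, block {A,C,G,I,K,Q,R} splits into {C,G,K,Q,R} and {A,I}.
Refine {C,G,K,Q,R} on symbol 0: members go to different blocks, giving {C,G,Q} and {K,R}.
Stable partition: {H,N} | {C,G,Q} | {F} | {A,I} | {K,R} — 5 equivalence classes.
Q and C lie in the same block of the stable partition, so they are equivalent — no string distinguishes them.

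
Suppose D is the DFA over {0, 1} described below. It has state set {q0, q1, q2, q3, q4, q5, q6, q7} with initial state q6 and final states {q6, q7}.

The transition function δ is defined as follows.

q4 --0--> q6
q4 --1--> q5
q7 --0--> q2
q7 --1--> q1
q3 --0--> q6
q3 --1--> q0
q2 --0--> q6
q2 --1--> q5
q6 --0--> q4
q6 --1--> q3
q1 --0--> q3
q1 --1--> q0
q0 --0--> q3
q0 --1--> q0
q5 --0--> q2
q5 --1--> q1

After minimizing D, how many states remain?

Reachable states from the start: {q0,q1,q2,q3,q4,q5,q6}. Unreachable: {q7} — drop them.
Initial partition by acceptance: {q6} | {q0,q1,q2,q3,q4,q5}.
Split {q0,q1,q2,q3,q4,q5} by δ(·,0) → {q0,q1,q5} and {q2,q3,q4}.
Stable partition: {q6} | {q0,q1,q5} | {q2,q3,q4} — 3 equivalence classes.

3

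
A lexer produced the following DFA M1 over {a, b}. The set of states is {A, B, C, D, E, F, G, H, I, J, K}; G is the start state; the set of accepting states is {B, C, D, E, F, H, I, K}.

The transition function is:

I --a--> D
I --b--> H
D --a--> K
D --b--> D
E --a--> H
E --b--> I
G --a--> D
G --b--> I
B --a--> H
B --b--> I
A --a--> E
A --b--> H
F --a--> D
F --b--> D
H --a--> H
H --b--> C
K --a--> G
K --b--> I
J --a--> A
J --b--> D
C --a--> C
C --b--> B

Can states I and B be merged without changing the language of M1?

First remove the unreachable states {A,E,F,J}; 7 states remain.
Start with accepting vs non-accepting: {B,C,D,H,I,K} | {G}.
Refine {B,C,D,H,I,K} on symbol a: members go to different blocks, giving {B,C,D,H,I} and {K}.
Split {B,C,D,H,I} by δ(·,a) → {B,C,H,I} and {D}.
Split {B,C,H,I} by δ(·,a) → {B,C,H} and {I}.
Refine {B,C,H} on symbol b: members go to different blocks, giving {C,H} and {B}.
On input b, block {C,H} splits into {C} and {H}.
No further refinement is possible. Final partition (7 blocks): {C} | {G} | {K} | {D} | {I} | {B} | {H}.
I and B end up in different blocks, so they are distinguishable. For instance, the string 'aaa' is accepted from only B.

No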